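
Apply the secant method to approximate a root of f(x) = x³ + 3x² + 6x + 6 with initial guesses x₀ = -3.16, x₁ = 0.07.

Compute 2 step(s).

f(x) = x³ + 3x² + 6x + 6
x₀ = -3.16, x₁ = 0.07

Secant formula: x_{n+1} = x_n - f(x_n)(x_n - x_{n-1})/(f(x_n) - f(x_{n-1}))

Iteration 1:
  f(-3.160000) = -14.557696
  f(0.070000) = 6.435043
  x_2 = 0.070000 - 6.435043×(0.070000 - (-3.160000))/(6.435043 - (-14.557696))
       = -0.920113
Iteration 2:
  f(0.070000) = 6.435043
  f(-0.920113) = 2.240170
  x_3 = -0.920113 - 2.240170×(-0.920113 - 0.070000)/(2.240170 - 6.435043)
       = -1.448859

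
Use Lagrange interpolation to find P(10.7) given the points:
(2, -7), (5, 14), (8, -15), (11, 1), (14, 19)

Lagrange interpolation formula:
P(x) = Σ yᵢ × Lᵢ(x)
where Lᵢ(x) = Π_{j≠i} (x - xⱼ)/(xᵢ - xⱼ)

L_0(10.7) = (10.7 - 5)/(2 - 5) × (10.7 - 8)/(2 - 8) × (10.7 - 11)/(2 - 11) × (10.7 - 14)/(2 - 14) = 0.007838
L_1(10.7) = (10.7 - 2)/(5 - 2) × (10.7 - 8)/(5 - 8) × (10.7 - 11)/(5 - 11) × (10.7 - 14)/(5 - 14) = -0.047850
L_2(10.7) = (10.7 - 2)/(8 - 2) × (10.7 - 5)/(8 - 5) × (10.7 - 11)/(8 - 11) × (10.7 - 14)/(8 - 14) = 0.151525
L_3(10.7) = (10.7 - 2)/(11 - 2) × (10.7 - 5)/(11 - 5) × (10.7 - 8)/(11 - 8) × (10.7 - 14)/(11 - 14) = 0.909150
L_4(10.7) = (10.7 - 2)/(14 - 2) × (10.7 - 5)/(14 - 5) × (10.7 - 8)/(14 - 8) × (10.7 - 11)/(14 - 11) = -0.020663

P(10.7) = (-7)×L_0(10.7) + 14×L_1(10.7) + (-15)×L_2(10.7) + 1×L_3(10.7) + 19×L_4(10.7)
P(10.7) = -2.481075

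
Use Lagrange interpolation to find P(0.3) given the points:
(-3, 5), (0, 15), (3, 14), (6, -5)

Lagrange interpolation formula:
P(x) = Σ yᵢ × Lᵢ(x)
where Lᵢ(x) = Π_{j≠i} (x - xⱼ)/(xᵢ - xⱼ)

L_0(0.3) = (0.3 - 0)/(-3 - 0) × (0.3 - 3)/(-3 - 3) × (0.3 - 6)/(-3 - 6) = -0.028500
L_1(0.3) = (0.3 - (-3))/(0 - (-3)) × (0.3 - 3)/(0 - 3) × (0.3 - 6)/(0 - 6) = 0.940500
L_2(0.3) = (0.3 - (-3))/(3 - (-3)) × (0.3 - 0)/(3 - 0) × (0.3 - 6)/(3 - 6) = 0.104500
L_3(0.3) = (0.3 - (-3))/(6 - (-3)) × (0.3 - 0)/(6 - 0) × (0.3 - 3)/(6 - 3) = -0.016500

P(0.3) = 5×L_0(0.3) + 15×L_1(0.3) + 14×L_2(0.3) + (-5)×L_3(0.3)
P(0.3) = 15.510500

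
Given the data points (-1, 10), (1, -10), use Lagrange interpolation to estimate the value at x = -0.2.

Lagrange interpolation formula:
P(x) = Σ yᵢ × Lᵢ(x)
where Lᵢ(x) = Π_{j≠i} (x - xⱼ)/(xᵢ - xⱼ)

L_0(-0.2) = (-0.2 - 1)/(-1 - 1) = 0.600000
L_1(-0.2) = (-0.2 - (-1))/(1 - (-1)) = 0.400000

P(-0.2) = 10×L_0(-0.2) + (-10)×L_1(-0.2)
P(-0.2) = 2.000000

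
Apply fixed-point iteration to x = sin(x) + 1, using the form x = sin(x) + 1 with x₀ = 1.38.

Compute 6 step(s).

Equation: x = sin(x) + 1
Fixed-point form: x = sin(x) + 1
x₀ = 1.38

x_1 = g(1.380000) = 1.981854
x_2 = g(1.981854) = 1.916699
x_3 = g(1.916699) = 1.940770
x_4 = g(1.940770) = 1.932337
x_5 = g(1.932337) = 1.935353
x_6 = g(1.935353) = 1.934282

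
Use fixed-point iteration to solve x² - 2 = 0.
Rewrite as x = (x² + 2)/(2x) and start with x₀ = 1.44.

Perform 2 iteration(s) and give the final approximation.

Equation: x² - 2 = 0
Fixed-point form: x = (x² + 2)/(2x)
x₀ = 1.44

x_1 = g(1.440000) = 1.414444
x_2 = g(1.414444) = 1.414214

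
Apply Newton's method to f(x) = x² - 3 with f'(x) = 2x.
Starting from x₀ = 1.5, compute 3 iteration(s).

f(x) = x² - 3
f'(x) = 2x
x₀ = 1.5

Newton-Raphson formula: x_{n+1} = x_n - f(x_n)/f'(x_n)

Iteration 1:
  f(1.500000) = -0.750000
  f'(1.500000) = 3.000000
  x_1 = 1.500000 - (-0.750000)/3.000000 = 1.750000
Iteration 2:
  f(1.750000) = 0.062500
  f'(1.750000) = 3.500000
  x_2 = 1.750000 - 0.062500/3.500000 = 1.732143
Iteration 3:
  f(1.732143) = 0.000319
  f'(1.732143) = 3.464286
  x_3 = 1.732143 - 0.000319/3.464286 = 1.732051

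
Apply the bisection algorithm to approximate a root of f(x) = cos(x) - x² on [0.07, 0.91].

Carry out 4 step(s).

f(x) = cos(x) - x²
Initial interval: [0.07, 0.91]

Iteration 1:
  c_1 = (0.070000 + 0.910000)/2 = 0.490000
  f(c_1) = f(0.490000) = 0.642233
  f(a) × f(c) ≥ 0, new interval: [0.490000, 0.910000]
Iteration 2:
  c_2 = (0.490000 + 0.910000)/2 = 0.700000
  f(c_2) = f(0.700000) = 0.274842
  f(a) × f(c) ≥ 0, new interval: [0.700000, 0.910000]
Iteration 3:
  c_3 = (0.700000 + 0.910000)/2 = 0.805000
  f(c_3) = f(0.805000) = 0.045086
  f(a) × f(c) ≥ 0, new interval: [0.805000, 0.910000]
Iteration 4:
  c_4 = (0.805000 + 0.910000)/2 = 0.857500
  f(c_4) = f(0.857500) = -0.080976
  f(a) × f(c) < 0, new interval: [0.805000, 0.857500]

After 4 iteration(s), the approximation is c_4 = 0.857500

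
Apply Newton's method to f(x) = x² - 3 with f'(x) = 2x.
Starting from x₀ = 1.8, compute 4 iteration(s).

f(x) = x² - 3
f'(x) = 2x
x₀ = 1.8

Newton-Raphson formula: x_{n+1} = x_n - f(x_n)/f'(x_n)

Iteration 1:
  f(1.800000) = 0.240000
  f'(1.800000) = 3.600000
  x_1 = 1.800000 - 0.240000/3.600000 = 1.733333
Iteration 2:
  f(1.733333) = 0.004444
  f'(1.733333) = 3.466667
  x_2 = 1.733333 - 0.004444/3.466667 = 1.732051
Iteration 3:
  f(1.732051) = 0.000002
  f'(1.732051) = 3.464103
  x_3 = 1.732051 - 0.000002/3.464103 = 1.732051
Iteration 4:
  f(1.732051) = 0.000000
  f'(1.732051) = 3.464102
  x_4 = 1.732051 - 0.000000/3.464102 = 1.732051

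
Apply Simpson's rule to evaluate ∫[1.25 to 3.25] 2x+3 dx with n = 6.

f(x) = 2x+3
a = 1.25, b = 3.25, n = 6
h = (b - a)/n = 0.333333

Simpson's rule: (h/3)[f(x₀) + 4f(x₁) + 2f(x₂) + ... + f(xₙ)]

x_0 = 1.2500, f(x_0) = 5.500000, coefficient = 1
x_1 = 1.5833, f(x_1) = 6.166667, coefficient = 4
x_2 = 1.9167, f(x_2) = 6.833333, coefficient = 2
x_3 = 2.2500, f(x_3) = 7.500000, coefficient = 4
x_4 = 2.5833, f(x_4) = 8.166667, coefficient = 2
x_5 = 2.9167, f(x_5) = 8.833333, coefficient = 4
x_6 = 3.2500, f(x_6) = 9.500000, coefficient = 1

I ≈ (0.333333/3) × 135.000000 = 15.000000
Exact value: 15.000000
Error: 0.000000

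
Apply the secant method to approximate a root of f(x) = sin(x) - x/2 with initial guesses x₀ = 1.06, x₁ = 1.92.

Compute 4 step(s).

f(x) = sin(x) - x/2
x₀ = 1.06, x₁ = 1.92

Secant formula: x_{n+1} = x_n - f(x_n)(x_n - x_{n-1})/(f(x_n) - f(x_{n-1}))

Iteration 1:
  f(1.060000) = 0.342355
  f(1.920000) = -0.020355
  x_2 = 1.920000 - (-0.020355)×(1.920000 - 1.060000)/(-0.020355 - 0.342355)
       = 1.871739
Iteration 2:
  f(1.920000) = -0.020355
  f(1.871739) = 0.019188
  x_3 = 1.871739 - 0.019188×(1.871739 - 1.920000)/(0.019188 - (-0.020355))
       = 1.895158
Iteration 3:
  f(1.871739) = 0.019188
  f(1.895158) = 0.000276
  x_4 = 1.895158 - 0.000276×(1.895158 - 1.871739)/(0.000276 - 0.019188)
       = 1.895499
Iteration 4:
  f(1.895158) = 0.000276
  f(1.895499) = -0.000004
  x_5 = 1.895499 - (-0.000004)×(1.895499 - 1.895158)/(-0.000004 - 0.000276)
       = 1.895494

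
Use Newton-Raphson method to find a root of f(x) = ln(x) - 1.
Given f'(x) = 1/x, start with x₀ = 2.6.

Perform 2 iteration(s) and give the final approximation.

f(x) = ln(x) - 1
f'(x) = 1/x
x₀ = 2.6

Newton-Raphson formula: x_{n+1} = x_n - f(x_n)/f'(x_n)

Iteration 1:
  f(2.600000) = -0.044489
  f'(2.600000) = 0.384615
  x_1 = 2.600000 - (-0.044489)/0.384615 = 2.715670
Iteration 2:
  f(2.715670) = -0.000961
  f'(2.715670) = 0.368233
  x_2 = 2.715670 - (-0.000961)/0.368233 = 2.718281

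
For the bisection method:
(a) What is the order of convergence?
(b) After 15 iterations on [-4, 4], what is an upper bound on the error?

(a) Bisection has linear (order 1) convergence; the error is halved each step.

(b) Error bound = (b-a)/2^n = (4 - (-4))/2^{15}
    = 8/2^{15}

(a) 1 (linear); (b) error ≤ 2.44e-04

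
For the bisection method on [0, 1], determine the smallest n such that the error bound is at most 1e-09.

We need (b-a)/2^n ≤ 1e-09
(1 - 0)/2^n ≤ 1e-09
1/2^n ≤ 1e-09
2^n ≥ 1000000000
n ≥ log₂(1000000000) = 29.90
n ≥ 30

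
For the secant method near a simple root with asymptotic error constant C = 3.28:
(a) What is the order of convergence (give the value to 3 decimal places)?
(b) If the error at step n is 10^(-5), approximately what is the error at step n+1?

(a) Secant method has superlinear convergence with order φ = (1+√5)/2 ≈ 1.618.
    This means |e_{n+1}| ≈ C|e_n|^1.618.

(b) With |e_n| = 10^(-5) and C = 3.28:
    |e_{n+1}| ≈ 3.28 × (10^(-5))^1.618 = 3.28 × 10^(-8.09)

(a) ≈ 1.618 (golden ratio); (b) |e_{n+1}| ≈ 2.665e-08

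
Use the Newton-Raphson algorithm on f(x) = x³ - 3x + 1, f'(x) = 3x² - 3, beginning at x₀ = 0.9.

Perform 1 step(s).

f(x) = x³ - 3x + 1
f'(x) = 3x² - 3
x₀ = 0.9

Newton-Raphson formula: x_{n+1} = x_n - f(x_n)/f'(x_n)

Iteration 1:
  f(0.900000) = -0.971000
  f'(0.900000) = -0.570000
  x_1 = 0.900000 - (-0.971000)/(-0.570000) = -0.803509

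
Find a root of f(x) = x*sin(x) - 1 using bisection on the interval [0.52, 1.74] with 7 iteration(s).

f(x) = x*sin(x) - 1
Initial interval: [0.52, 1.74]

Iteration 1:
  c_1 = (0.520000 + 1.740000)/2 = 1.130000
  f(c_1) = f(1.130000) = 0.021986
  f(a) × f(c) < 0, new interval: [0.520000, 1.130000]
Iteration 2:
  c_2 = (0.520000 + 1.130000)/2 = 0.825000
  f(c_2) = f(0.825000) = -0.393998
  f(a) × f(c) ≥ 0, new interval: [0.825000, 1.130000]
Iteration 3:
  c_3 = (0.825000 + 1.130000)/2 = 0.977500
  f(c_3) = f(0.977500) = -0.189553
  f(a) × f(c) ≥ 0, new interval: [0.977500, 1.130000]
Iteration 4:
  c_4 = (0.977500 + 1.130000)/2 = 1.053750
  f(c_4) = f(1.053750) = -0.083993
  f(a) × f(c) ≥ 0, new interval: [1.053750, 1.130000]
Iteration 5:
  c_5 = (1.053750 + 1.130000)/2 = 1.091875
  f(c_5) = f(1.091875) = -0.030969
  f(a) × f(c) ≥ 0, new interval: [1.091875, 1.130000]
Iteration 6:
  c_6 = (1.091875 + 1.130000)/2 = 1.110937
  f(c_6) = f(1.110937) = -0.004472
  f(a) × f(c) ≥ 0, new interval: [1.110937, 1.130000]
Iteration 7:
  c_7 = (1.110937 + 1.130000)/2 = 1.120469
  f(c_7) = f(1.120469) = 0.008763
  f(a) × f(c) < 0, new interval: [1.110937, 1.120469]

After 7 iteration(s), the approximation is c_7 = 1.120469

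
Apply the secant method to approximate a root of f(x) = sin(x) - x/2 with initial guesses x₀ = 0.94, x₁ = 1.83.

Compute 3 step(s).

f(x) = sin(x) - x/2
x₀ = 0.94, x₁ = 1.83

Secant formula: x_{n+1} = x_n - f(x_n)(x_n - x_{n-1})/(f(x_n) - f(x_{n-1}))

Iteration 1:
  f(0.940000) = 0.337558
  f(1.830000) = 0.051594
  x_2 = 1.830000 - 0.051594×(1.830000 - 0.940000)/(0.051594 - 0.337558)
       = 1.990576
Iteration 2:
  f(1.830000) = 0.051594
  f(1.990576) = -0.082110
  x_3 = 1.990576 - (-0.082110)×(1.990576 - 1.830000)/(-0.082110 - 0.051594)
       = 1.891964
Iteration 3:
  f(1.990576) = -0.082110
  f(1.891964) = 0.002885
  x_4 = 1.891964 - 0.002885×(1.891964 - 1.990576)/(0.002885 - (-0.082110))
       = 1.895312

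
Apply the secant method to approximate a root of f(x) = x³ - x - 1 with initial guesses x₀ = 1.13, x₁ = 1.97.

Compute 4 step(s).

f(x) = x³ - x - 1
x₀ = 1.13, x₁ = 1.97

Secant formula: x_{n+1} = x_n - f(x_n)(x_n - x_{n-1})/(f(x_n) - f(x_{n-1}))

Iteration 1:
  f(1.130000) = -0.687103
  f(1.970000) = 4.675373
  x_2 = 1.970000 - 4.675373×(1.970000 - 1.130000)/(4.675373 - (-0.687103))
       = 1.237631
Iteration 2:
  f(1.970000) = 4.675373
  f(1.237631) = -0.341915
  x_3 = 1.237631 - (-0.341915)×(1.237631 - 1.970000)/(-0.341915 - 4.675373)
       = 1.287540
Iteration 3:
  f(1.237631) = -0.341915
  f(1.287540) = -0.153110
  x_4 = 1.287540 - (-0.153110)×(1.287540 - 1.237631)/(-0.153110 - (-0.341915))
       = 1.328013
Iteration 4:
  f(1.287540) = -0.153110
  f(1.328013) = 0.014095
  x_5 = 1.328013 - 0.014095×(1.328013 - 1.287540)/(0.014095 - (-0.153110))
       = 1.324601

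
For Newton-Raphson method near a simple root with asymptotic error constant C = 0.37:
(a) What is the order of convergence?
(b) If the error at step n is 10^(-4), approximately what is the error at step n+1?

(a) Newton-Raphson has quadratic (order 2) convergence near simple roots.
    This means |e_{n+1}| ≈ C|e_n|².

(b) With |e_n| = 10^(-4) and C = 0.37:
    |e_{n+1}| ≈ 0.37 × (10^(-4))² = 0.37 × 10^(-8)

(a) 2 (quadratic); (b) |e_{n+1}| ≈ 3.700e-09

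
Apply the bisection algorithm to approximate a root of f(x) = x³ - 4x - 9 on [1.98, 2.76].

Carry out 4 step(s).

f(x) = x³ - 4x - 9
Initial interval: [1.98, 2.76]

Iteration 1:
  c_1 = (1.980000 + 2.760000)/2 = 2.370000
  f(c_1) = f(2.370000) = -5.167947
  f(a) × f(c) ≥ 0, new interval: [2.370000, 2.760000]
Iteration 2:
  c_2 = (2.370000 + 2.760000)/2 = 2.565000
  f(c_2) = f(2.565000) = -2.384288
  f(a) × f(c) ≥ 0, new interval: [2.565000, 2.760000]
Iteration 3:
  c_3 = (2.565000 + 2.760000)/2 = 2.662500
  f(c_3) = f(2.662500) = -0.775787
  f(a) × f(c) ≥ 0, new interval: [2.662500, 2.760000]
Iteration 4:
  c_4 = (2.662500 + 2.760000)/2 = 2.711250
  f(c_4) = f(2.711250) = 0.085064
  f(a) × f(c) < 0, new interval: [2.662500, 2.711250]

After 4 iteration(s), the approximation is c_4 = 2.711250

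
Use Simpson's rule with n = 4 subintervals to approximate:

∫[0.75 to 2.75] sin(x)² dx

f(x) = sin(x)²
a = 0.75, b = 2.75, n = 4
h = (b - a)/n = 0.500000

Simpson's rule: (h/3)[f(x₀) + 4f(x₁) + 2f(x₂) + ... + f(xₙ)]

x_0 = 0.7500, f(x_0) = 0.464631, coefficient = 1
x_1 = 1.2500, f(x_1) = 0.900572, coefficient = 4
x_2 = 1.7500, f(x_2) = 0.968228, coefficient = 2
x_3 = 2.2500, f(x_3) = 0.605398, coefficient = 4
x_4 = 2.7500, f(x_4) = 0.145665, coefficient = 1

I ≈ (0.500000/3) × 8.570632 = 1.428439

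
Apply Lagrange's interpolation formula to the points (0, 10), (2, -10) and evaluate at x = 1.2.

Lagrange interpolation formula:
P(x) = Σ yᵢ × Lᵢ(x)
where Lᵢ(x) = Π_{j≠i} (x - xⱼ)/(xᵢ - xⱼ)

L_0(1.2) = (1.2 - 2)/(0 - 2) = 0.400000
L_1(1.2) = (1.2 - 0)/(2 - 0) = 0.600000

P(1.2) = 10×L_0(1.2) + (-10)×L_1(1.2)
P(1.2) = -2.000000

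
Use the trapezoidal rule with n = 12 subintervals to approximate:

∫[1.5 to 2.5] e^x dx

f(x) = e^x
a = 1.5, b = 2.5, n = 12
h = (b - a)/n = 0.083333

Trapezoidal rule: (h/2)[f(x₀) + 2f(x₁) + 2f(x₂) + ... + f(xₙ)]

x_0 = 1.5000, f(x_0) = 4.481689, coefficient = 1
x_1 = 1.5833, f(x_1) = 4.871166, coefficient = 2
x_2 = 1.6667, f(x_2) = 5.294490, coefficient = 2
x_3 = 1.7500, f(x_3) = 5.754603, coefficient = 2
x_4 = 1.8333, f(x_4) = 6.254701, coefficient = 2
x_5 = 1.9167, f(x_5) = 6.798260, coefficient = 2
x_6 = 2.0000, f(x_6) = 7.389056, coefficient = 2
x_7 = 2.0833, f(x_7) = 8.031195, coefficient = 2
x_8 = 2.1667, f(x_8) = 8.729138, coefficient = 2
x_9 = 2.2500, f(x_9) = 9.487736, coefficient = 2
x_10 = 2.3333, f(x_10) = 10.312259, coefficient = 2
x_11 = 2.4167, f(x_11) = 11.208436, coefficient = 2
x_12 = 2.5000, f(x_12) = 12.182494, coefficient = 1

I ≈ (0.083333/2) × 184.926261 = 7.705261
Exact value: 7.700805
Error: 0.004456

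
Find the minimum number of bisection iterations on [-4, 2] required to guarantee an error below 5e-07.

We need (b-a)/2^n ≤ 5e-07
(2 - (-4))/2^n ≤ 5e-07
6/2^n ≤ 5e-07
2^n ≥ 12000000
n ≥ log₂(12000000) = 23.52
n ≥ 24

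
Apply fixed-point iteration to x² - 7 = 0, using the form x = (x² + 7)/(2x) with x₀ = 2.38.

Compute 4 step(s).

Equation: x² - 7 = 0
Fixed-point form: x = (x² + 7)/(2x)
x₀ = 2.38

x_1 = g(2.380000) = 2.660588
x_2 = g(2.660588) = 2.645793
x_3 = g(2.645793) = 2.645751
x_4 = g(2.645751) = 2.645751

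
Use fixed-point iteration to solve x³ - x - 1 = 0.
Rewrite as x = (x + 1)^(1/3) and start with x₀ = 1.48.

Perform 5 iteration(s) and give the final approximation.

Equation: x³ - x - 1 = 0
Fixed-point form: x = (x + 1)^(1/3)
x₀ = 1.48

x_1 = g(1.480000) = 1.353580
x_2 = g(1.353580) = 1.330178
x_3 = g(1.330178) = 1.325754
x_4 = g(1.325754) = 1.324915
x_5 = g(1.324915) = 1.324755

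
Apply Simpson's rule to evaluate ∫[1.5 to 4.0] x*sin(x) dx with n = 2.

f(x) = x*sin(x)
a = 1.5, b = 4.0, n = 2
h = (b - a)/n = 1.250000

Simpson's rule: (h/3)[f(x₀) + 4f(x₁) + 2f(x₂) + ... + f(xₙ)]

x_0 = 1.5000, f(x_0) = 1.496242, coefficient = 1
x_1 = 2.7500, f(x_1) = 1.049568, coefficient = 4
x_2 = 4.0000, f(x_2) = -3.027210, coefficient = 1

I ≈ (1.250000/3) × 2.667303 = 1.111376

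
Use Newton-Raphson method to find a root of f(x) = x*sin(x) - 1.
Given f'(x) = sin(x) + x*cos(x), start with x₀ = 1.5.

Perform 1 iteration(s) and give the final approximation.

f(x) = x*sin(x) - 1
f'(x) = sin(x) + x*cos(x)
x₀ = 1.5

Newton-Raphson formula: x_{n+1} = x_n - f(x_n)/f'(x_n)

Iteration 1:
  f(1.500000) = 0.496242
  f'(1.500000) = 1.103601
  x_1 = 1.500000 - 0.496242/1.103601 = 1.050342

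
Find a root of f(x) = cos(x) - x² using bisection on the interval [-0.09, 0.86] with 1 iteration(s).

f(x) = cos(x) - x²
Initial interval: [-0.09, 0.86]

Iteration 1:
  c_1 = (-0.090000 + 0.860000)/2 = 0.385000
  f(c_1) = f(0.385000) = 0.778573
  f(a) × f(c) ≥ 0, new interval: [0.385000, 0.860000]

After 1 iteration(s), the approximation is c_1 = 0.385000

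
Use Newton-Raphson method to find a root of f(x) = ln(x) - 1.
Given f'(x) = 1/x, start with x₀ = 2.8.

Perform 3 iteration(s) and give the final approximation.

f(x) = ln(x) - 1
f'(x) = 1/x
x₀ = 2.8

Newton-Raphson formula: x_{n+1} = x_n - f(x_n)/f'(x_n)

Iteration 1:
  f(2.800000) = 0.029619
  f'(2.800000) = 0.357143
  x_1 = 2.800000 - 0.029619/0.357143 = 2.717066
Iteration 2:
  f(2.717066) = -0.000448
  f'(2.717066) = 0.368044
  x_2 = 2.717066 - (-0.000448)/0.368044 = 2.718282
Iteration 3:
  f(2.718282) = 0.000000
  f'(2.718282) = 0.367879
  x_3 = 2.718282 - 0.000000/0.367879 = 2.718282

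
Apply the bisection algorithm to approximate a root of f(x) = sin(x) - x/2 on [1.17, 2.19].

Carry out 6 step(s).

f(x) = sin(x) - x/2
Initial interval: [1.17, 2.19]

Iteration 1:
  c_1 = (1.170000 + 2.190000)/2 = 1.680000
  f(c_1) = f(1.680000) = 0.154043
  f(a) × f(c) ≥ 0, new interval: [1.680000, 2.190000]
Iteration 2:
  c_2 = (1.680000 + 2.190000)/2 = 1.935000
  f(c_2) = f(1.935000) = -0.033092
  f(a) × f(c) < 0, new interval: [1.680000, 1.935000]
Iteration 3:
  c_3 = (1.680000 + 1.935000)/2 = 1.807500
  f(c_3) = f(1.807500) = 0.068366
  f(a) × f(c) ≥ 0, new interval: [1.807500, 1.935000]
Iteration 4:
  c_4 = (1.807500 + 1.935000)/2 = 1.871250
  f(c_4) = f(1.871250) = 0.019577
  f(a) × f(c) ≥ 0, new interval: [1.871250, 1.935000]
Iteration 5:
  c_5 = (1.871250 + 1.935000)/2 = 1.903125
  f(c_5) = f(1.903125) = -0.006277
  f(a) × f(c) < 0, new interval: [1.871250, 1.903125]
Iteration 6:
  c_6 = (1.871250 + 1.903125)/2 = 1.887188
  f(c_6) = f(1.887188) = 0.006771
  f(a) × f(c) ≥ 0, new interval: [1.887188, 1.903125]

After 6 iteration(s), the approximation is c_6 = 1.887188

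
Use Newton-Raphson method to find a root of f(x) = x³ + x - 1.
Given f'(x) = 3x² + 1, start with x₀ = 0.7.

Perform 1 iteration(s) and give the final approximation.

f(x) = x³ + x - 1
f'(x) = 3x² + 1
x₀ = 0.7

Newton-Raphson formula: x_{n+1} = x_n - f(x_n)/f'(x_n)

Iteration 1:
  f(0.700000) = 0.043000
  f'(0.700000) = 2.470000
  x_1 = 0.700000 - 0.043000/2.470000 = 0.682591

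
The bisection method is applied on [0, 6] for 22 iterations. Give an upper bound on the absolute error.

Bisection error bound: |error| ≤ (b-a)/2^n
|error| ≤ (6 - 0)/2^22 = 6/2^22
|error| ≤ 0.0000014305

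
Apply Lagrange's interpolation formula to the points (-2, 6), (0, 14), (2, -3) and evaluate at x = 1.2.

Lagrange interpolation formula:
P(x) = Σ yᵢ × Lᵢ(x)
where Lᵢ(x) = Π_{j≠i} (x - xⱼ)/(xᵢ - xⱼ)

L_0(1.2) = (1.2 - 0)/(-2 - 0) × (1.2 - 2)/(-2 - 2) = -0.120000
L_1(1.2) = (1.2 - (-2))/(0 - (-2)) × (1.2 - 2)/(0 - 2) = 0.640000
L_2(1.2) = (1.2 - (-2))/(2 - (-2)) × (1.2 - 0)/(2 - 0) = 0.480000

P(1.2) = 6×L_0(1.2) + 14×L_1(1.2) + (-3)×L_2(1.2)
P(1.2) = 6.800000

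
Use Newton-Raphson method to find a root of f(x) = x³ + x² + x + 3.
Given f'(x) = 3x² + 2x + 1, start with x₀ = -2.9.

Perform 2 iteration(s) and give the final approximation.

f(x) = x³ + x² + x + 3
f'(x) = 3x² + 2x + 1
x₀ = -2.9

Newton-Raphson formula: x_{n+1} = x_n - f(x_n)/f'(x_n)

Iteration 1:
  f(-2.900000) = -15.879000
  f'(-2.900000) = 20.430000
  x_1 = -2.900000 - (-15.879000)/20.430000 = -2.122761
Iteration 2:
  f(-2.122761) = -4.182047
  f'(-2.122761) = 10.272817
  x_2 = -2.122761 - (-4.182047)/10.272817 = -1.715662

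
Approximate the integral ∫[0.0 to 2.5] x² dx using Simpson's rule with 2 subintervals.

f(x) = x²
a = 0.0, b = 2.5, n = 2
h = (b - a)/n = 1.250000

Simpson's rule: (h/3)[f(x₀) + 4f(x₁) + 2f(x₂) + ... + f(xₙ)]

x_0 = 0.0000, f(x_0) = 0.000000, coefficient = 1
x_1 = 1.2500, f(x_1) = 1.562500, coefficient = 4
x_2 = 2.5000, f(x_2) = 6.250000, coefficient = 1

I ≈ (1.250000/3) × 12.500000 = 5.208333
Exact value: 5.208333
Error: 0.000000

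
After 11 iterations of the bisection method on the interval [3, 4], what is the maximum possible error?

Bisection error bound: |error| ≤ (b-a)/2^n
|error| ≤ (4 - 3)/2^11 = 1/2^11
|error| ≤ 0.0004882812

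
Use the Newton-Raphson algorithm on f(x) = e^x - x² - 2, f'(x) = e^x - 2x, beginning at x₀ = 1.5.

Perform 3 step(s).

f(x) = e^x - x² - 2
f'(x) = e^x - 2x
x₀ = 1.5

Newton-Raphson formula: x_{n+1} = x_n - f(x_n)/f'(x_n)

Iteration 1:
  f(1.500000) = 0.231689
  f'(1.500000) = 1.481689
  x_1 = 1.500000 - 0.231689/1.481689 = 1.343632
Iteration 2:
  f(1.343632) = 0.027592
  f'(1.343632) = 1.145675
  x_2 = 1.343632 - 0.027592/1.145675 = 1.319548
Iteration 3:
  f(1.319548) = 0.000523
  f'(1.319548) = 1.102634
  x_3 = 1.319548 - 0.000523/1.102634 = 1.319074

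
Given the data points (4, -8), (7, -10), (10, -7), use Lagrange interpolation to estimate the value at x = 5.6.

Lagrange interpolation formula:
P(x) = Σ yᵢ × Lᵢ(x)
where Lᵢ(x) = Π_{j≠i} (x - xⱼ)/(xᵢ - xⱼ)

L_0(5.6) = (5.6 - 7)/(4 - 7) × (5.6 - 10)/(4 - 10) = 0.342222
L_1(5.6) = (5.6 - 4)/(7 - 4) × (5.6 - 10)/(7 - 10) = 0.782222
L_2(5.6) = (5.6 - 4)/(10 - 4) × (5.6 - 7)/(10 - 7) = -0.124444

P(5.6) = (-8)×L_0(5.6) + (-10)×L_1(5.6) + (-7)×L_2(5.6)
P(5.6) = -9.688889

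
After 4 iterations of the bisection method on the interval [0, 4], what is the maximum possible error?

Bisection error bound: |error| ≤ (b-a)/2^n
|error| ≤ (4 - 0)/2^4 = 4/2^4
|error| ≤ 0.2500000000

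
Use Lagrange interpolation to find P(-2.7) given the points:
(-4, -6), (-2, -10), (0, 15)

Lagrange interpolation formula:
P(x) = Σ yᵢ × Lᵢ(x)
where Lᵢ(x) = Π_{j≠i} (x - xⱼ)/(xᵢ - xⱼ)

L_0(-2.7) = (-2.7 - (-2))/(-4 - (-2)) × (-2.7 - 0)/(-4 - 0) = 0.236250
L_1(-2.7) = (-2.7 - (-4))/(-2 - (-4)) × (-2.7 - 0)/(-2 - 0) = 0.877500
L_2(-2.7) = (-2.7 - (-4))/(0 - (-4)) × (-2.7 - (-2))/(0 - (-2)) = -0.113750

P(-2.7) = (-6)×L_0(-2.7) + (-10)×L_1(-2.7) + 15×L_2(-2.7)
P(-2.7) = -11.898750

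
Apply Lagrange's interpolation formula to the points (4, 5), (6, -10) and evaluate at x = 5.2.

Lagrange interpolation formula:
P(x) = Σ yᵢ × Lᵢ(x)
where Lᵢ(x) = Π_{j≠i} (x - xⱼ)/(xᵢ - xⱼ)

L_0(5.2) = (5.2 - 6)/(4 - 6) = 0.400000
L_1(5.2) = (5.2 - 4)/(6 - 4) = 0.600000

P(5.2) = 5×L_0(5.2) + (-10)×L_1(5.2)
P(5.2) = -4.000000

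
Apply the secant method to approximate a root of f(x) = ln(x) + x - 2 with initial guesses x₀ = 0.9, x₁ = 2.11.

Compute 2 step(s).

f(x) = ln(x) + x - 2
x₀ = 0.9, x₁ = 2.11

Secant formula: x_{n+1} = x_n - f(x_n)(x_n - x_{n-1})/(f(x_n) - f(x_{n-1}))

Iteration 1:
  f(0.900000) = -1.205361
  f(2.110000) = 0.856688
  x_2 = 2.110000 - 0.856688×(2.110000 - 0.900000)/(0.856688 - (-1.205361))
       = 1.607300
Iteration 2:
  f(2.110000) = 0.856688
  f(1.607300) = 0.081855
  x_3 = 1.607300 - 0.081855×(1.607300 - 2.110000)/(0.081855 - 0.856688)
       = 1.554193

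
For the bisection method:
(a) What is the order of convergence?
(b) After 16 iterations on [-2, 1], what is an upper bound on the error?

(a) Bisection has linear (order 1) convergence; the error is halved each step.

(b) Error bound = (b-a)/2^n = (1 - (-2))/2^{16}
    = 3/2^{16}

(a) 1 (linear); (b) error ≤ 4.58e-05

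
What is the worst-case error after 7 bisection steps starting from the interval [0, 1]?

Bisection error bound: |error| ≤ (b-a)/2^n
|error| ≤ (1 - 0)/2^7 = 1/2^7
|error| ≤ 0.0078125000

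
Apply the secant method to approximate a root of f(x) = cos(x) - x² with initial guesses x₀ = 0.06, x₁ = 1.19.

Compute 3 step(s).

f(x) = cos(x) - x²
x₀ = 0.06, x₁ = 1.19

Secant formula: x_{n+1} = x_n - f(x_n)(x_n - x_{n-1})/(f(x_n) - f(x_{n-1}))

Iteration 1:
  f(0.060000) = 0.994601
  f(1.190000) = -1.044440
  x_2 = 1.190000 - (-1.044440)×(1.190000 - 0.060000)/(-1.044440 - 0.994601)
       = 0.611190
Iteration 2:
  f(1.190000) = -1.044440
  f(0.611190) = 0.445413
  x_3 = 0.611190 - 0.445413×(0.611190 - 1.190000)/(0.445413 - (-1.044440))
       = 0.784233
Iteration 3:
  f(0.611190) = 0.445413
  f(0.784233) = 0.092908
  x_4 = 0.784233 - 0.092908×(0.784233 - 0.611190)/(0.092908 - 0.445413)
       = 0.829842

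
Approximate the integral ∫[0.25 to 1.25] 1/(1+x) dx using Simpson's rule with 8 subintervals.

f(x) = 1/(1+x)
a = 0.25, b = 1.25, n = 8
h = (b - a)/n = 0.125000

Simpson's rule: (h/3)[f(x₀) + 4f(x₁) + 2f(x₂) + ... + f(xₙ)]

x_0 = 0.2500, f(x_0) = 0.800000, coefficient = 1
x_1 = 0.3750, f(x_1) = 0.727273, coefficient = 4
x_2 = 0.5000, f(x_2) = 0.666667, coefficient = 2
x_3 = 0.6250, f(x_3) = 0.615385, coefficient = 4
x_4 = 0.7500, f(x_4) = 0.571429, coefficient = 2
x_5 = 0.8750, f(x_5) = 0.533333, coefficient = 4
x_6 = 1.0000, f(x_6) = 0.500000, coefficient = 2
x_7 = 1.1250, f(x_7) = 0.470588, coefficient = 4
x_8 = 1.2500, f(x_8) = 0.444444, coefficient = 1

I ≈ (0.125000/3) × 14.106951 = 0.587790
Exact value: 0.587787
Error: 0.000003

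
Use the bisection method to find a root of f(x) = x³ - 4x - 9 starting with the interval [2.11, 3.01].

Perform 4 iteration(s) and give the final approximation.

f(x) = x³ - 4x - 9
Initial interval: [2.11, 3.01]

Iteration 1:
  c_1 = (2.110000 + 3.010000)/2 = 2.560000
  f(c_1) = f(2.560000) = -2.462784
  f(a) × f(c) ≥ 0, new interval: [2.560000, 3.010000]
Iteration 2:
  c_2 = (2.560000 + 3.010000)/2 = 2.785000
  f(c_2) = f(2.785000) = 1.461087
  f(a) × f(c) < 0, new interval: [2.560000, 2.785000]
Iteration 3:
  c_3 = (2.560000 + 2.785000)/2 = 2.672500
  f(c_3) = f(2.672500) = -0.602320
  f(a) × f(c) ≥ 0, new interval: [2.672500, 2.785000]
Iteration 4:
  c_4 = (2.672500 + 2.785000)/2 = 2.728750
  f(c_4) = f(2.728750) = 0.403481
  f(a) × f(c) < 0, new interval: [2.672500, 2.728750]

After 4 iteration(s), the approximation is c_4 = 2.728750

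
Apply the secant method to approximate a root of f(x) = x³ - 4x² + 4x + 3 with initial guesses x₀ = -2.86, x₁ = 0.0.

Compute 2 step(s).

f(x) = x³ - 4x² + 4x + 3
x₀ = -2.86, x₁ = 0.0

Secant formula: x_{n+1} = x_n - f(x_n)(x_n - x_{n-1})/(f(x_n) - f(x_{n-1}))

Iteration 1:
  f(-2.860000) = -64.552056
  f(0.000000) = 3.000000
  x_2 = 0.000000 - 3.000000×(0.000000 - (-2.860000))/(3.000000 - (-64.552056))
       = -0.127013
Iteration 2:
  f(0.000000) = 3.000000
  f(-0.127013) = 2.425369
  x_3 = -0.127013 - 2.425369×(-0.127013 - 0.000000)/(2.425369 - 3.000000)
       = -0.663103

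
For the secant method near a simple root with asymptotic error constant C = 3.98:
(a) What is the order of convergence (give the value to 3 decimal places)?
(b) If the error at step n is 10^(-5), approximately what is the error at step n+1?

(a) Secant method has superlinear convergence with order φ = (1+√5)/2 ≈ 1.618.
    This means |e_{n+1}| ≈ C|e_n|^1.618.

(b) With |e_n| = 10^(-5) and C = 3.98:
    |e_{n+1}| ≈ 3.98 × (10^(-5))^1.618 = 3.98 × 10^(-8.09)

(a) ≈ 1.618 (golden ratio); (b) |e_{n+1}| ≈ 3.234e-08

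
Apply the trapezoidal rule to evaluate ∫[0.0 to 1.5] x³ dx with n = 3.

f(x) = x³
a = 0.0, b = 1.5, n = 3
h = (b - a)/n = 0.500000

Trapezoidal rule: (h/2)[f(x₀) + 2f(x₁) + 2f(x₂) + ... + f(xₙ)]

x_0 = 0.0000, f(x_0) = 0.000000, coefficient = 1
x_1 = 0.5000, f(x_1) = 0.125000, coefficient = 2
x_2 = 1.0000, f(x_2) = 1.000000, coefficient = 2
x_3 = 1.5000, f(x_3) = 3.375000, coefficient = 1

I ≈ (0.500000/2) × 5.625000 = 1.406250
Exact value: 1.265625
Error: 0.140625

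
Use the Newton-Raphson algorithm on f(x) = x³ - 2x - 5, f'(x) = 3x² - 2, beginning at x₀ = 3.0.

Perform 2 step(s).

f(x) = x³ - 2x - 5
f'(x) = 3x² - 2
x₀ = 3.0

Newton-Raphson formula: x_{n+1} = x_n - f(x_n)/f'(x_n)

Iteration 1:
  f(3.000000) = 16.000000
  f'(3.000000) = 25.000000
  x_1 = 3.000000 - 16.000000/25.000000 = 2.360000
Iteration 2:
  f(2.360000) = 3.424256
  f'(2.360000) = 14.708800
  x_2 = 2.360000 - 3.424256/14.708800 = 2.127197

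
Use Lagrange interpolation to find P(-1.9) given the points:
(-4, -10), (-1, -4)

Lagrange interpolation formula:
P(x) = Σ yᵢ × Lᵢ(x)
where Lᵢ(x) = Π_{j≠i} (x - xⱼ)/(xᵢ - xⱼ)

L_0(-1.9) = (-1.9 - (-1))/(-4 - (-1)) = 0.300000
L_1(-1.9) = (-1.9 - (-4))/(-1 - (-4)) = 0.700000

P(-1.9) = (-10)×L_0(-1.9) + (-4)×L_1(-1.9)
P(-1.9) = -5.800000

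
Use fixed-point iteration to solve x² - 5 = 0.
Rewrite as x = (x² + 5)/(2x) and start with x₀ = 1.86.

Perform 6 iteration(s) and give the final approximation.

Equation: x² - 5 = 0
Fixed-point form: x = (x² + 5)/(2x)
x₀ = 1.86

x_1 = g(1.860000) = 2.274086
x_2 = g(2.274086) = 2.236386
x_3 = g(2.236386) = 2.236068
x_4 = g(2.236068) = 2.236068
x_5 = g(2.236068) = 2.236068
x_6 = g(2.236068) = 2.236068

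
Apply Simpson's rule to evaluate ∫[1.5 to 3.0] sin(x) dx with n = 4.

f(x) = sin(x)
a = 1.5, b = 3.0, n = 4
h = (b - a)/n = 0.375000

Simpson's rule: (h/3)[f(x₀) + 4f(x₁) + 2f(x₂) + ... + f(xₙ)]

x_0 = 1.5000, f(x_0) = 0.997495, coefficient = 1
x_1 = 1.8750, f(x_1) = 0.954086, coefficient = 4
x_2 = 2.2500, f(x_2) = 0.778073, coefficient = 2
x_3 = 2.6250, f(x_3) = 0.493920, coefficient = 4
x_4 = 3.0000, f(x_4) = 0.141120, coefficient = 1

I ≈ (0.375000/3) × 8.486786 = 1.060848
Exact value: 1.060730
Error: 0.000119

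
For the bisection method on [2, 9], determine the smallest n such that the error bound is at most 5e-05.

We need (b-a)/2^n ≤ 5e-05
(9 - 2)/2^n ≤ 5e-05
7/2^n ≤ 5e-05
2^n ≥ 140000
n ≥ log₂(140000) = 17.10
n ≥ 18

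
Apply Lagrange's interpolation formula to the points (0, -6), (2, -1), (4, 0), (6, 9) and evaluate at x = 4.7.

Lagrange interpolation formula:
P(x) = Σ yᵢ × Lᵢ(x)
where Lᵢ(x) = Π_{j≠i} (x - xⱼ)/(xᵢ - xⱼ)

L_0(4.7) = (4.7 - 2)/(0 - 2) × (4.7 - 4)/(0 - 4) × (4.7 - 6)/(0 - 6) = 0.051188
L_1(4.7) = (4.7 - 0)/(2 - 0) × (4.7 - 4)/(2 - 4) × (4.7 - 6)/(2 - 6) = -0.267313
L_2(4.7) = (4.7 - 0)/(4 - 0) × (4.7 - 2)/(4 - 2) × (4.7 - 6)/(4 - 6) = 1.031062
L_3(4.7) = (4.7 - 0)/(6 - 0) × (4.7 - 2)/(6 - 2) × (4.7 - 4)/(6 - 4) = 0.185063

P(4.7) = (-6)×L_0(4.7) + (-1)×L_1(4.7) + 0×L_2(4.7) + 9×L_3(4.7)
P(4.7) = 1.625750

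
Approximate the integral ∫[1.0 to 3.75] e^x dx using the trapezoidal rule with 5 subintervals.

f(x) = e^x
a = 1.0, b = 3.75, n = 5
h = (b - a)/n = 0.550000

Trapezoidal rule: (h/2)[f(x₀) + 2f(x₁) + 2f(x₂) + ... + f(xₙ)]

x_0 = 1.0000, f(x_0) = 2.718282, coefficient = 1
x_1 = 1.5500, f(x_1) = 4.711470, coefficient = 2
x_2 = 2.1000, f(x_2) = 8.166170, coefficient = 2
x_3 = 2.6500, f(x_3) = 14.154039, coefficient = 2
x_4 = 3.2000, f(x_4) = 24.532530, coefficient = 2
x_5 = 3.7500, f(x_5) = 42.521082, coefficient = 1

I ≈ (0.550000/2) × 148.367782 = 40.801140
Exact value: 39.802800
Error: 0.998340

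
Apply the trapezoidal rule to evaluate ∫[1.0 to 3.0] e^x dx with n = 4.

f(x) = e^x
a = 1.0, b = 3.0, n = 4
h = (b - a)/n = 0.500000

Trapezoidal rule: (h/2)[f(x₀) + 2f(x₁) + 2f(x₂) + ... + f(xₙ)]

x_0 = 1.0000, f(x_0) = 2.718282, coefficient = 1
x_1 = 1.5000, f(x_1) = 4.481689, coefficient = 2
x_2 = 2.0000, f(x_2) = 7.389056, coefficient = 2
x_3 = 2.5000, f(x_3) = 12.182494, coefficient = 2
x_4 = 3.0000, f(x_4) = 20.085537, coefficient = 1

I ≈ (0.500000/2) × 70.910297 = 17.727574
Exact value: 17.367255
Error: 0.360319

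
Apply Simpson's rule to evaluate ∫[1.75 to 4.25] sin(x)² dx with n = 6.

f(x) = sin(x)²
a = 1.75, b = 4.25, n = 6
h = (b - a)/n = 0.416667

Simpson's rule: (h/3)[f(x₀) + 4f(x₁) + 2f(x₂) + ... + f(xₙ)]

x_0 = 1.7500, f(x_0) = 0.968228, coefficient = 1
x_1 = 2.1667, f(x_1) = 0.685022, coefficient = 4
x_2 = 2.5833, f(x_2) = 0.280593, coefficient = 2
x_3 = 3.0000, f(x_3) = 0.019915, coefficient = 4
x_4 = 3.4167, f(x_4) = 0.073776, coefficient = 2
x_5 = 3.8333, f(x_5) = 0.406889, coefficient = 4
x_6 = 4.2500, f(x_6) = 0.801006, coefficient = 1

I ≈ (0.416667/3) × 6.925277 = 0.961844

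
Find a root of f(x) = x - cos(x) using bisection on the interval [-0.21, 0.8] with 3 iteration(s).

f(x) = x - cos(x)
Initial interval: [-0.21, 0.8]

Iteration 1:
  c_1 = (-0.210000 + 0.800000)/2 = 0.295000
  f(c_1) = f(0.295000) = -0.661802
  f(a) × f(c) ≥ 0, new interval: [0.295000, 0.800000]
Iteration 2:
  c_2 = (0.295000 + 0.800000)/2 = 0.547500
  f(c_2) = f(0.547500) = -0.306329
  f(a) × f(c) ≥ 0, new interval: [0.547500, 0.800000]
Iteration 3:
  c_3 = (0.547500 + 0.800000)/2 = 0.673750
  f(c_3) = f(0.673750) = -0.107737
  f(a) × f(c) ≥ 0, new interval: [0.673750, 0.800000]

After 3 iteration(s), the approximation is c_3 = 0.673750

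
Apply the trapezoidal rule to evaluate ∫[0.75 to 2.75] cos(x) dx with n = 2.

f(x) = cos(x)
a = 0.75, b = 2.75, n = 2
h = (b - a)/n = 1.000000

Trapezoidal rule: (h/2)[f(x₀) + 2f(x₁) + 2f(x₂) + ... + f(xₙ)]

x_0 = 0.7500, f(x_0) = 0.731689, coefficient = 1
x_1 = 1.7500, f(x_1) = -0.178246, coefficient = 2
x_2 = 2.7500, f(x_2) = -0.924302, coefficient = 1

I ≈ (1.000000/2) × -0.549106 = -0.274553
Exact value: -0.299978
Error: 0.025425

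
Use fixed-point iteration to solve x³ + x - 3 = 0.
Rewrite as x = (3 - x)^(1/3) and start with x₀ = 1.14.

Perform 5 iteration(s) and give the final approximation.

Equation: x³ + x - 3 = 0
Fixed-point form: x = (3 - x)^(1/3)
x₀ = 1.14

x_1 = g(1.140000) = 1.229809
x_2 = g(1.229809) = 1.209688
x_3 = g(1.209688) = 1.214254
x_4 = g(1.214254) = 1.213221
x_5 = g(1.213221) = 1.213455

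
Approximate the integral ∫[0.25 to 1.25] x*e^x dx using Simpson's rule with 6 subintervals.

f(x) = x*e^x
a = 0.25, b = 1.25, n = 6
h = (b - a)/n = 0.166667

Simpson's rule: (h/3)[f(x₀) + 4f(x₁) + 2f(x₂) + ... + f(xₙ)]

x_0 = 0.2500, f(x_0) = 0.321006, coefficient = 1
x_1 = 0.4167, f(x_1) = 0.632040, coefficient = 4
x_2 = 0.5833, f(x_2) = 1.045334, coefficient = 2
x_3 = 0.7500, f(x_3) = 1.587750, coefficient = 4
x_4 = 0.9167, f(x_4) = 2.292528, coefficient = 2
x_5 = 1.0833, f(x_5) = 3.200721, coefficient = 4
x_6 = 1.2500, f(x_6) = 4.362929, coefficient = 1

I ≈ (0.166667/3) × 33.041705 = 1.835650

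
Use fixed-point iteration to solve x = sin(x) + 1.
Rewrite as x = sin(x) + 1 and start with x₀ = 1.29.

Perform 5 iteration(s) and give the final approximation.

Equation: x = sin(x) + 1
Fixed-point form: x = sin(x) + 1
x₀ = 1.29

x_1 = g(1.290000) = 1.960835
x_2 = g(1.960835) = 1.924894
x_3 = g(1.924894) = 1.937960
x_4 = g(1.937960) = 1.933349
x_5 = g(1.933349) = 1.934994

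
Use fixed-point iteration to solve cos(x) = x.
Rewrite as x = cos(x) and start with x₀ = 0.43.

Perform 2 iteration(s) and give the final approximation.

Equation: cos(x) = x
Fixed-point form: x = cos(x)
x₀ = 0.43

x_1 = g(0.430000) = 0.908966
x_2 = g(0.908966) = 0.614562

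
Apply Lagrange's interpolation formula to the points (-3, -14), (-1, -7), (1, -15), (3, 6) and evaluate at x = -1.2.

Lagrange interpolation formula:
P(x) = Σ yᵢ × Lᵢ(x)
where Lᵢ(x) = Π_{j≠i} (x - xⱼ)/(xᵢ - xⱼ)

L_0(-1.2) = (-1.2 - (-1))/(-3 - (-1)) × (-1.2 - 1)/(-3 - 1) × (-1.2 - 3)/(-3 - 3) = 0.038500
L_1(-1.2) = (-1.2 - (-3))/(-1 - (-3)) × (-1.2 - 1)/(-1 - 1) × (-1.2 - 3)/(-1 - 3) = 1.039500
L_2(-1.2) = (-1.2 - (-3))/(1 - (-3)) × (-1.2 - (-1))/(1 - (-1)) × (-1.2 - 3)/(1 - 3) = -0.094500
L_3(-1.2) = (-1.2 - (-3))/(3 - (-3)) × (-1.2 - (-1))/(3 - (-1)) × (-1.2 - 1)/(3 - 1) = 0.016500

P(-1.2) = (-14)×L_0(-1.2) + (-7)×L_1(-1.2) + (-15)×L_2(-1.2) + 6×L_3(-1.2)
P(-1.2) = -6.299000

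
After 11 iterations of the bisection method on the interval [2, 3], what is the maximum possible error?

Bisection error bound: |error| ≤ (b-a)/2^n
|error| ≤ (3 - 2)/2^11 = 1/2^11
|error| ≤ 0.0004882812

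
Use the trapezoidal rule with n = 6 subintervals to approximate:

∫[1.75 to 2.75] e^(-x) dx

f(x) = e^(-x)
a = 1.75, b = 2.75, n = 6
h = (b - a)/n = 0.166667

Trapezoidal rule: (h/2)[f(x₀) + 2f(x₁) + 2f(x₂) + ... + f(xₙ)]

x_0 = 1.7500, f(x_0) = 0.173774, coefficient = 1
x_1 = 1.9167, f(x_1) = 0.147096, coefficient = 2
x_2 = 2.0833, f(x_2) = 0.124514, coefficient = 2
x_3 = 2.2500, f(x_3) = 0.105399, coefficient = 2
x_4 = 2.4167, f(x_4) = 0.089219, coefficient = 2
x_5 = 2.5833, f(x_5) = 0.075522, coefficient = 2
x_6 = 2.7500, f(x_6) = 0.063928, coefficient = 1

I ≈ (0.166667/2) × 1.321203 = 0.110100
Exact value: 0.109846
Error: 0.000254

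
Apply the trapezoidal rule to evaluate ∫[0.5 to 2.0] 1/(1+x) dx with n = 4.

f(x) = 1/(1+x)
a = 0.5, b = 2.0, n = 4
h = (b - a)/n = 0.375000

Trapezoidal rule: (h/2)[f(x₀) + 2f(x₁) + 2f(x₂) + ... + f(xₙ)]

x_0 = 0.5000, f(x_0) = 0.666667, coefficient = 1
x_1 = 0.8750, f(x_1) = 0.533333, coefficient = 2
x_2 = 1.2500, f(x_2) = 0.444444, coefficient = 2
x_3 = 1.6250, f(x_3) = 0.380952, coefficient = 2
x_4 = 2.0000, f(x_4) = 0.333333, coefficient = 1

I ≈ (0.375000/2) × 3.717460 = 0.697024
Exact value: 0.693147
Error: 0.003877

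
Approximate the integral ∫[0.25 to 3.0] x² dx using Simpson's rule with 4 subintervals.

f(x) = x²
a = 0.25, b = 3.0, n = 4
h = (b - a)/n = 0.687500

Simpson's rule: (h/3)[f(x₀) + 4f(x₁) + 2f(x₂) + ... + f(xₙ)]

x_0 = 0.2500, f(x_0) = 0.062500, coefficient = 1
x_1 = 0.9375, f(x_1) = 0.878906, coefficient = 4
x_2 = 1.6250, f(x_2) = 2.640625, coefficient = 2
x_3 = 2.3125, f(x_3) = 5.347656, coefficient = 4
x_4 = 3.0000, f(x_4) = 9.000000, coefficient = 1

I ≈ (0.687500/3) × 39.250000 = 8.994792
Exact value: 8.994792
Error: 0.000000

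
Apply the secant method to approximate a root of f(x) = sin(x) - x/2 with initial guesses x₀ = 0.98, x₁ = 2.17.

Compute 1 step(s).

f(x) = sin(x) - x/2
x₀ = 0.98, x₁ = 2.17

Secant formula: x_{n+1} = x_n - f(x_n)(x_n - x_{n-1})/(f(x_n) - f(x_{n-1}))

Iteration 1:
  f(0.980000) = 0.340497
  f(2.170000) = -0.259215
  x_2 = 2.170000 - (-0.259215)×(2.170000 - 0.980000)/(-0.259215 - 0.340497)
       = 1.655644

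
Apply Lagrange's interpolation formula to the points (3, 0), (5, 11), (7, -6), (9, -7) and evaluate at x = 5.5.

Lagrange interpolation formula:
P(x) = Σ yᵢ × Lᵢ(x)
where Lᵢ(x) = Π_{j≠i} (x - xⱼ)/(xᵢ - xⱼ)

L_0(5.5) = (5.5 - 5)/(3 - 5) × (5.5 - 7)/(3 - 7) × (5.5 - 9)/(3 - 9) = -0.054688
L_1(5.5) = (5.5 - 3)/(5 - 3) × (5.5 - 7)/(5 - 7) × (5.5 - 9)/(5 - 9) = 0.820312
L_2(5.5) = (5.5 - 3)/(7 - 3) × (5.5 - 5)/(7 - 5) × (5.5 - 9)/(7 - 9) = 0.273438
L_3(5.5) = (5.5 - 3)/(9 - 3) × (5.5 - 5)/(9 - 5) × (5.5 - 7)/(9 - 7) = -0.039062

P(5.5) = 0×L_0(5.5) + 11×L_1(5.5) + (-6)×L_2(5.5) + (-7)×L_3(5.5)
P(5.5) = 7.656250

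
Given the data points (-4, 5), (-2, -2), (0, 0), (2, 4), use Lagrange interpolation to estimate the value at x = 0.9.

Lagrange interpolation formula:
P(x) = Σ yᵢ × Lᵢ(x)
where Lᵢ(x) = Π_{j≠i} (x - xⱼ)/(xᵢ - xⱼ)

L_0(0.9) = (0.9 - (-2))/(-4 - (-2)) × (0.9 - 0)/(-4 - 0) × (0.9 - 2)/(-4 - 2) = 0.059813
L_1(0.9) = (0.9 - (-4))/(-2 - (-4)) × (0.9 - 0)/(-2 - 0) × (0.9 - 2)/(-2 - 2) = -0.303188
L_2(0.9) = (0.9 - (-4))/(0 - (-4)) × (0.9 - (-2))/(0 - (-2)) × (0.9 - 2)/(0 - 2) = 0.976938
L_3(0.9) = (0.9 - (-4))/(2 - (-4)) × (0.9 - (-2))/(2 - (-2)) × (0.9 - 0)/(2 - 0) = 0.266438

P(0.9) = 5×L_0(0.9) + (-2)×L_1(0.9) + 0×L_2(0.9) + 4×L_3(0.9)
P(0.9) = 1.971188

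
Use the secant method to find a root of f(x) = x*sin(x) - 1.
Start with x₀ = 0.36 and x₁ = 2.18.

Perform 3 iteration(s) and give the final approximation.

f(x) = x*sin(x) - 1
x₀ = 0.36, x₁ = 2.18

Secant formula: x_{n+1} = x_n - f(x_n)(x_n - x_{n-1})/(f(x_n) - f(x_{n-1}))

Iteration 1:
  f(0.360000) = -0.873181
  f(2.180000) = 0.787827
  x_2 = 2.180000 - 0.787827×(2.180000 - 0.360000)/(0.787827 - (-0.873181))
       = 1.316762
Iteration 2:
  f(2.180000) = 0.787827
  f(1.316762) = 0.274503
  x_3 = 1.316762 - 0.274503×(1.316762 - 2.180000)/(0.274503 - 0.787827)
       = 0.855141
Iteration 3:
  f(1.316762) = 0.274503
  f(0.855141) = -0.354657
  x_4 = 0.855141 - (-0.354657)×(0.855141 - 1.316762)/(-0.354657 - 0.274503)
       = 1.115356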